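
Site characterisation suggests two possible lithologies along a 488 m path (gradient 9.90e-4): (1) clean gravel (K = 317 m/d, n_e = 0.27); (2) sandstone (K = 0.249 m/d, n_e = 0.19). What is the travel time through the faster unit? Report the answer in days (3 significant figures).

420 days

Unit 1 (clean gravel): v = 317×9.9e-4/0.27 = 1.162 m/d, t = 488/1.162 = 419.8 d
Unit 2 (sandstone): v = 0.249×9.9e-4/0.19 = 0.001297 m/d, t = 488/0.001297 = 376100 d
Faster unit: t = 420 d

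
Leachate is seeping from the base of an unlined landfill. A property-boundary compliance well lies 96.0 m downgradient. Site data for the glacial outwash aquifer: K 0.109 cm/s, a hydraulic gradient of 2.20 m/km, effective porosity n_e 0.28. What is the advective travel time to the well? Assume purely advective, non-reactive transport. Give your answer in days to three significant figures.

K = 0.109 cm/s × 864 = 94.18 m/d
Darcy flux q = K·i = 94.18 × 0.0022 = 0.2072 m/d
Seepage velocity v = q / n = 0.2072 / 0.28 = 0.7400 m/d
t = L / v = 96.0 / 0.7400 = 129.7 d

130 days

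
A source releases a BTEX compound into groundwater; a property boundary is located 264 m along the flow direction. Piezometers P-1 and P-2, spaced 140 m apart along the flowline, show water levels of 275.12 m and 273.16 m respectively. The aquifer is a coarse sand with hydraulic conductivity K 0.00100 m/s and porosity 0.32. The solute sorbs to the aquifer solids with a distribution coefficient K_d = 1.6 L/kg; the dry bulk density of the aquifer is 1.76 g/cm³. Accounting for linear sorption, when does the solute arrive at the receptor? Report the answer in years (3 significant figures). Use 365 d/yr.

Hydraulic gradient i = (275.12 − 273.16) / 140 = 1.96 / 140 = 0.01400
K = 0.00100 m/s × 86400 s/d = 86.40 m/d
q = Ki = 86.40 × 0.01400 = 1.210 m/d
Average linear velocity = 1.210 / 0.32 = 3.780 m/d
Retardation R = 1 + ρ_b·K_d/n = 1 + 1.76×1.6/0.32 = 9.800
Contaminant velocity v_c = v/R = 3.780/9.800 = 0.3857 m/d
t = L/v_c = 264/0.3857 = 684.4 d
   = 684.4/365 = 1.88 yr

1.88 years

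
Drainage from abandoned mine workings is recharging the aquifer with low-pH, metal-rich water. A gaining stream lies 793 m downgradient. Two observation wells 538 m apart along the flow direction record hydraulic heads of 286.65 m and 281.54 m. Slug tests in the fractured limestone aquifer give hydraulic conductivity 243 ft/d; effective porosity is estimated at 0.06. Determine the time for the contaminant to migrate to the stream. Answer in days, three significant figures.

Hydraulic gradient i = (286.65 − 281.54) / 538 = 5.11 / 538 = 0.009498
K = 243 ft/d × 0.3048 = 74.07 m/d
q = Ki = 74.07 × 0.009498 = 0.7035 m/d
Seepage velocity v = q / n = 0.7035 / 0.06 = 11.72 m/d
t = L / v = 793 / 11.72 = 67.63 d

67.6 days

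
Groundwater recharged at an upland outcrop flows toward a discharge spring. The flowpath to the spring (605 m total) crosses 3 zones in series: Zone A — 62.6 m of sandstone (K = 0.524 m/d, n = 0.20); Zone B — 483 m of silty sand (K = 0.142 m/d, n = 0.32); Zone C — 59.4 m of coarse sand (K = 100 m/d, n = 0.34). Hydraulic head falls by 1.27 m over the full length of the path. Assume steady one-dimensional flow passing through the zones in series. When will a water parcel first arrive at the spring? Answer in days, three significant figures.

Continuity: the same q passes through each zone, so ΔH = q·Σ(L_j/K_j) — the zones act as resistances in series.
Σ(L/K) = 62.6/0.524 + 483/0.142 + 59.4/100 = 119.5 + 3401 + 0.5940 = 3521 d
q = ΔH / Σ(L/K) = 1.27 / 3521 = 3.606e-4 m/d (same in every zone)
Zone A: v = q/n = 3.606e-4/0.20 = 0.001803 m/d → t_A = 62.6/0.001803 = 34720 d
Zone B: v = q/n = 3.606e-4/0.32 = 0.001127 m/d → t_B = 483/0.001127 = 428600 d
Zone C: v = q/n = 3.606e-4/0.34 = 0.001061 m/d → t_C = 59.4/0.001061 = 56000 d
Total t = 34720 + 428600 + 56000 = 519300 d

519000 days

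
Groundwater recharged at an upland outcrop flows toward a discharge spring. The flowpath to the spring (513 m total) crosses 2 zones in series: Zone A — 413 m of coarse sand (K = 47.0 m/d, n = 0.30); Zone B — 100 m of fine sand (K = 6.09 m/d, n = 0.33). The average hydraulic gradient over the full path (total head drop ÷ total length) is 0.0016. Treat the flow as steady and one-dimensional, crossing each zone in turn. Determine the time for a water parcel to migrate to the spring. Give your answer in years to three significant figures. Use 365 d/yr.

For zones in series the flux q is common to all zones; the equivalent conductivity is the harmonic (thickness-weighted) mean, K_eq = L_total / Σ(L_j/K_j).
Σ(L/K) = 413/47.0 + 100/6.09 = 8.787 + 16.42 = 25.21 d
K_eq = L_total / Σ(L/K) = 513 / 25.21 = 20.35 m/d
q = K_eq · i = 20.35 × 0.0016 = 0.03256 m/d (same in every zone)
Zone A: v = q/n = 0.03256/0.30 = 0.1085 m/d → t_A = 413/0.1085 = 3805 d
Zone B: v = q/n = 0.03256/0.33 = 0.09867 m/d → t_B = 100/0.09867 = 1013 d
Total t = 3805 + 1013 = 4819 d
   = 4819 / 365 = 13.2 yr

13.2 years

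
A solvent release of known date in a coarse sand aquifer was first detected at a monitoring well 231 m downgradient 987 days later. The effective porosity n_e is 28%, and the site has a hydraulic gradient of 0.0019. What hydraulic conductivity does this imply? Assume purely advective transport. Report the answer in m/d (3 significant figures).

34.5 m/d

v = L / t = 231 / 987 = 0.2340 m/d
K = v · n / i = 0.2340 × 0.28 / 0.0019 = 34.5 m/d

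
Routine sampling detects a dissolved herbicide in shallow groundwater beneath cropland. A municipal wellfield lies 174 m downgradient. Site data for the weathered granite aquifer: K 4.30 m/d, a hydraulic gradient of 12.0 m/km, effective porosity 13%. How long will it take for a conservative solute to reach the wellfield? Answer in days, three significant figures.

438 days

q = Ki = 4.30 × 0.012 = 0.05160 m/d
Average linear velocity = 0.05160 / 0.13 = 0.3969 m/d
t = L / v = 174 / 0.3969 = 438.4 d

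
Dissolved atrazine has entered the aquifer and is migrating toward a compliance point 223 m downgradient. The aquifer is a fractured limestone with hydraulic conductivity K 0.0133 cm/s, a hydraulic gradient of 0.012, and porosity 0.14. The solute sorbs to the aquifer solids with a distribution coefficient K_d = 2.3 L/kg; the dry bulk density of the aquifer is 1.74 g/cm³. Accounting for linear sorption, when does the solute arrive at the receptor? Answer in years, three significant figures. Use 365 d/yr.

K = 0.0133 cm/s × 864 = 11.49 m/d
Specific discharge q = 11.49 × 0.012 = 0.1379 m/d
v = Ki/n = 11.49·0.012/0.14 = 0.9850 m/d
Retardation R = 1 + ρ_b·K_d/n = 1 + 1.74×2.3/0.14 = 29.59
Contaminant velocity v_c = v/R = 0.9850/29.59 = 0.03329 m/d
t = L/v_c = 223/0.03329 = 6698 d
   = 6698/365 = 18.4 yr

18.4 years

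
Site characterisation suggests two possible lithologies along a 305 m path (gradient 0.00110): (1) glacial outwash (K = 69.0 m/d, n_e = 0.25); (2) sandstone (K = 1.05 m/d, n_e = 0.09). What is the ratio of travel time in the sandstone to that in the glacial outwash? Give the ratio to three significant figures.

Unit 1 (glacial outwash): v = 69.0×0.0011/0.25 = 0.3036 m/d, t = 305/0.3036 = 1005 d
Unit 2 (sandstone): v = 1.05×0.0011/0.09 = 0.01283 m/d, t = 305/0.01283 = 23770 d
t(sandstone) / t(glacial outwash) = 23770/1005 = 23.7

23.7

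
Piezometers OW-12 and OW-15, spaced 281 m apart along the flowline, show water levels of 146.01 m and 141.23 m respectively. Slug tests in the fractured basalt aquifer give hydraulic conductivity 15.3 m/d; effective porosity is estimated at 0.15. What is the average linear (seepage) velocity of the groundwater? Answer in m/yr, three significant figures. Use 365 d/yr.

633 m/yr

Hydraulic gradient i = (146.01 − 141.23) / 281 = 4.78 / 281 = 0.01701
Specific discharge q = 15.3 × 0.01701 = 0.2603 m/d
v_s = q/n_e = 0.2603/0.15 = 1.735 m/d
   = 1.735 × 365 = 633 m/yr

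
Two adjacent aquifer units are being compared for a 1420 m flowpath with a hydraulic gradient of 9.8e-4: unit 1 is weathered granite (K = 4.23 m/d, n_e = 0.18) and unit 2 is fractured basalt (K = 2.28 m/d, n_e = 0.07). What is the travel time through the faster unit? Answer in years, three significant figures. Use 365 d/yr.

Unit 1 (weathered granite): v = 4.23×9.8e-4/0.18 = 0.02303 m/d, t = 1420/0.02303 = 61660 d
Unit 2 (fractured basalt): v = 2.28×9.8e-4/0.07 = 0.03192 m/d, t = 1420/0.03192 = 44490 d
Faster: 44490 d / 365 = 122 yr

122 years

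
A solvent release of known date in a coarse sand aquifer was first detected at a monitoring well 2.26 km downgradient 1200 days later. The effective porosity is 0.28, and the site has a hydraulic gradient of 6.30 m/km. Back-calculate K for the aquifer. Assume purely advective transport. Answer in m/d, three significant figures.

83.7 m/d

L = 2.26 km = 2260 m
v = L / t = 2260 / 1200 = 1.883 m/d
K = v · n / i = 1.883 × 0.28 / 0.0063 = 83.7 m/d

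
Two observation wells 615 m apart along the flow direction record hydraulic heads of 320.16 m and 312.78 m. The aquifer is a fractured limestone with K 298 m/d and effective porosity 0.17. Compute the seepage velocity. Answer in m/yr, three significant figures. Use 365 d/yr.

7680 m/yr

Hydraulic gradient i = (320.16 − 312.78) / 615 = 7.38 / 615 = 0.01200
Darcy flux q = K·i = 298 × 0.01200 = 3.576 m/d
v = Ki/n = 298·0.01200/0.17 = 21.04 m/d
   = 21.04 × 365 = 7680 m/yr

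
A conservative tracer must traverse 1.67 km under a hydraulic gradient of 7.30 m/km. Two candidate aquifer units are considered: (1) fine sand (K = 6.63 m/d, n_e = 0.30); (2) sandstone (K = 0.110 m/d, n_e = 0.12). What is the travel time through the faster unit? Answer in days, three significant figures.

10400 days

Unit 1 (fine sand): v = 6.63×0.0073/0.30 = 0.1613 m/d, t = 1670/0.1613 = 10350 d
Unit 2 (sandstone): v = 0.110×0.0073/0.12 = 0.006692 m/d, t = 1670/0.006692 = 249600 d
Faster unit: t = 10400 d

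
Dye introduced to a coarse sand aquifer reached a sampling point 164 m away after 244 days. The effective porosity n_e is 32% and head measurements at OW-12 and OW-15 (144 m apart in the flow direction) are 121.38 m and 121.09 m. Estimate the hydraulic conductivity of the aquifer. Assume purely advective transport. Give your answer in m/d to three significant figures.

107 m/d

Hydraulic gradient i = (121.38 − 121.09) / 144 = 0.29 / 144 = 0.002014
v = L / t = 164 / 244 = 0.6721 m/d
K = v · n / i = 0.6721 × 0.32 / 0.002014 = 107 m/d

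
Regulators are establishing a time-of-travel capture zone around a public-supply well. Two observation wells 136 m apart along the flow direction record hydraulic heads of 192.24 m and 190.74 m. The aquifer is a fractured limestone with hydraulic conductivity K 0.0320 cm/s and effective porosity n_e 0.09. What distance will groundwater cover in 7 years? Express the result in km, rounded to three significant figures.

8.66 km

Hydraulic gradient i = (192.24 − 190.74) / 136 = 1.50 / 136 = 0.01103
K = 0.0320 cm/s × 864 = 27.65 m/d
Specific discharge q = 27.65 × 0.01103 = 0.3049 m/d
v_s = q/n_e = 0.3049/0.09 = 3.388 m/d
T = 7 yr × 365 = 2555 d
L = v × T = 3.388 × 2555 = 8657 m
   = 8.66 km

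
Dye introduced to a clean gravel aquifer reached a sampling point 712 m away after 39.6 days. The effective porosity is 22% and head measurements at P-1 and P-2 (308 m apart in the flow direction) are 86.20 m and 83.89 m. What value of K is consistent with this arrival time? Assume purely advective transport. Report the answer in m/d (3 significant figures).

Hydraulic gradient i = (86.20 − 83.89) / 308 = 2.31 / 308 = 0.007500
v = L / t = 712 / 39.6 = 17.98 m/d
K = v · n / i = 17.98 × 0.22 / 0.007500 = 527 m/d

527 m/d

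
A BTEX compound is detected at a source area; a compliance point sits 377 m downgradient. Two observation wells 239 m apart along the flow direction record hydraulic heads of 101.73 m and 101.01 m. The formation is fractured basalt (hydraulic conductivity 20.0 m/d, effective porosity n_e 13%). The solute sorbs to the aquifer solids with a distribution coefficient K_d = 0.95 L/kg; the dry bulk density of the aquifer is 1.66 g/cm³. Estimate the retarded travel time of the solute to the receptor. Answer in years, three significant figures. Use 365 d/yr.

29.3 years

Hydraulic gradient i = (101.73 − 101.01) / 239 = 0.72 / 239 = 0.003013
Specific discharge q = 20.0 × 0.003013 = 0.06025 m/d
v = Ki/n = 20.0·0.003013/0.13 = 0.4635 m/d
Retardation R = 1 + ρ_b·K_d/n = 1 + 1.66×0.95/0.13 = 13.13
Contaminant velocity v_c = v/R = 0.4635/13.13 = 0.03530 m/d
t = L/v_c = 377/0.03530 = 10680 d
   = 10680/365 = 29.3 yr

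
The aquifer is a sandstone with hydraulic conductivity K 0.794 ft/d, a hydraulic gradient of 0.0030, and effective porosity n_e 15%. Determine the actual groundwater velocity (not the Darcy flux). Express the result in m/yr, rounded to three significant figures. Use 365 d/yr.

K = 0.794 ft/d × 0.3048 = 0.2420 m/d
Darcy flux q = K·i = 0.2420 × 0.0030 = 7.260e-4 m/d
v = Ki/n = 0.2420·0.0030/0.15 = 0.004840 m/d
   = 0.004840 × 365 = 1.77 m/yr

1.77 m/yr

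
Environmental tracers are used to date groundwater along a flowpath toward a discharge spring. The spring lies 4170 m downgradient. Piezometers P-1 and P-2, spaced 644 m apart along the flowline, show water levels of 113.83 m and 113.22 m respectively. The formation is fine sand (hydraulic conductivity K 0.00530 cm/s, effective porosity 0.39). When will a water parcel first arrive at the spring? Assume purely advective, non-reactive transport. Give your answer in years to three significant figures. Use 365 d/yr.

1030 years

Hydraulic gradient i = (113.83 − 113.22) / 644 = 0.61 / 644 = 9.472e-4
K = 0.00530 cm/s × 864 = 4.579 m/d
q = Ki = 4.579 × 9.472e-4 = 0.004337 m/d
v_s = q/n_e = 0.004337/0.39 = 0.01112 m/d
t = L / v = 4170 / 0.01112 = 374900 d
   = 374900 / 365 = 1030 yr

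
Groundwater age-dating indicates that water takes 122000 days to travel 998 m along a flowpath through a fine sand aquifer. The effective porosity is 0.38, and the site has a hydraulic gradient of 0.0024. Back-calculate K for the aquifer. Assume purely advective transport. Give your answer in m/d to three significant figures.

1.30 m/d

v = L / t = 998 / 122000 = 0.008180 m/d
K = v · n / i = 0.008180 × 0.38 / 0.0024 = 1.30 m/d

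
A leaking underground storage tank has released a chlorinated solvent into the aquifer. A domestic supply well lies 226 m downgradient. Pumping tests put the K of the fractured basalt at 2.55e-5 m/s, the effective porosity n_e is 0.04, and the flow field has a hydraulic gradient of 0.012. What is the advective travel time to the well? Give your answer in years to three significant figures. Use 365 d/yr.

0.937 years

K = 2.55e-5 m/s × 86400 s/d = 2.203 m/d
q = Ki = 2.203 × 0.012 = 0.02644 m/d
Seepage velocity v = q / n = 0.02644 / 0.04 = 0.6610 m/d
t = L / v = 226 / 0.6610 = 341.9 d
   = 341.9 / 365 = 0.937 yr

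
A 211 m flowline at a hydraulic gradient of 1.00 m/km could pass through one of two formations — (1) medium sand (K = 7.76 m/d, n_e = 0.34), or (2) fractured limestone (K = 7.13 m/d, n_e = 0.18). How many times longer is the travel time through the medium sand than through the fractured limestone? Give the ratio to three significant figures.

1.74

Unit 1 (medium sand): v = 7.76×0.0010/0.34 = 0.02282 m/d, t = 211/0.02282 = 9245 d
Unit 2 (fractured limestone): v = 7.13×0.0010/0.18 = 0.03961 m/d, t = 211/0.03961 = 5327 d
t(medium sand) / t(fractured limestone) = 9245/5327 = 1.74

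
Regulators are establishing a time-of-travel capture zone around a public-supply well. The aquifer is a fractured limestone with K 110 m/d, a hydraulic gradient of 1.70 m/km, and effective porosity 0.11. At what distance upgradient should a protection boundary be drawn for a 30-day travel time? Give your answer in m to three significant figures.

51.0 m

Specific discharge q = 110 × 0.0017 = 0.1870 m/d
v_s = q/n_e = 0.1870/0.11 = 1.700 m/d
L = v × T = 1.700 × 30 = 51.00 m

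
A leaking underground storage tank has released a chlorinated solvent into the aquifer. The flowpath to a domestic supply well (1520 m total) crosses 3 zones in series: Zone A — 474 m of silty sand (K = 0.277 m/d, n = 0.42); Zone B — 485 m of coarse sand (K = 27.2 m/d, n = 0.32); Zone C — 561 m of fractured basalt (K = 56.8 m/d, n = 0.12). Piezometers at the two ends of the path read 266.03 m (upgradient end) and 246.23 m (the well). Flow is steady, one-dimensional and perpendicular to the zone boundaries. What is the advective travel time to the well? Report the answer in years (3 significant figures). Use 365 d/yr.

Total head drop ΔH = 266.03 − 246.23 = 19.80 m
Steady 1-D flow in series ⇒ the Darcy flux q is identical in every zone and the zone head losses add (resistances L/K in series).
Σ(L/K) = 474/0.277 + 485/27.2 + 561/56.8 = 1711 + 17.83 + 9.877 = 1739 d
q = ΔH / Σ(L/K) = 19.80 / 1739 = 0.01139 m/d (same in every zone)
Zone A: v = q/n = 0.01139/0.42 = 0.02711 m/d → t_A = 474/0.02711 = 17480 d
Zone B: v = q/n = 0.01139/0.32 = 0.03558 m/d → t_B = 485/0.03558 = 13630 d
Zone C: v = q/n = 0.01139/0.12 = 0.09489 m/d → t_C = 561/0.09489 = 5912 d
Total t = 17480 + 13630 + 5912 = 37030 d
   = 37030 / 365 = 101 yr

101 years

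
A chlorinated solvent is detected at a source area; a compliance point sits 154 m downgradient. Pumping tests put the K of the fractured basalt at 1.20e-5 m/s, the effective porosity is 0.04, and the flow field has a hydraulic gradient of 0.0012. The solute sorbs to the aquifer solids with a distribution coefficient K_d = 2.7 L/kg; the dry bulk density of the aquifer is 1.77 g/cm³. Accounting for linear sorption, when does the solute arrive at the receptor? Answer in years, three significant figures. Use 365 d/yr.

K = 1.20e-5 m/s × 86400 s/d = 1.037 m/d
q = Ki = 1.037 × 0.0012 = 0.001244 m/d
Average linear velocity = 0.001244 / 0.04 = 0.03110 m/d
Retardation R = 1 + ρ_b·K_d/n = 1 + 1.77×2.7/0.04 = 120.5
Contaminant velocity v_c = v/R = 0.03110/120.5 = 2.582e-4 m/d
t = L/v_c = 154/2.582e-4 = 596500 d
   = 596500/365 = 1630 yr

1630 years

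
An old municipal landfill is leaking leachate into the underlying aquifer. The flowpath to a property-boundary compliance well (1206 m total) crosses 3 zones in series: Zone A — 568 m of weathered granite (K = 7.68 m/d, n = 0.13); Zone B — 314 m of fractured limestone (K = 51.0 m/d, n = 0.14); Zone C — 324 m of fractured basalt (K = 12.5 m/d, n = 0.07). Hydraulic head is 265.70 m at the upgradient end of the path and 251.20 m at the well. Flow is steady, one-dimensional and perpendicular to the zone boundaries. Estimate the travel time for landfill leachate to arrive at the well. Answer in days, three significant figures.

1030 days

Total head drop ΔH = 265.70 − 251.20 = 14.50 m
Steady 1-D flow in series ⇒ the Darcy flux q is identical in every zone and the zone head losses add (resistances L/K in series).
Σ(L/K) = 568/7.68 + 314/51.0 + 324/12.5 = 73.96 + 6.157 + 25.92 = 106.0 d
q = ΔH / Σ(L/K) = 14.50 / 106.0 = 0.1367 m/d (same in every zone)
Zone A: v = q/n = 0.1367/0.13 = 1.052 m/d → t_A = 568/1.052 = 540.0 d
Zone B: v = q/n = 0.1367/0.14 = 0.9768 m/d → t_B = 314/0.9768 = 321.5 d
Zone C: v = q/n = 0.1367/0.07 = 1.954 m/d → t_C = 324/1.954 = 165.9 d
Total t = 540.0 + 321.5 + 165.9 = 1027 d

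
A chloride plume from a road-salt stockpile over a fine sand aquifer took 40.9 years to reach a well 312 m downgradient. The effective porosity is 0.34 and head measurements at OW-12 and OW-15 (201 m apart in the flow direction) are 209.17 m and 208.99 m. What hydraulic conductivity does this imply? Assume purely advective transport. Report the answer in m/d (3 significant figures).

7.93 m/d

Hydraulic gradient i = (209.17 − 208.99) / 201 = 0.18 / 201 = 8.955e-4
t = 40.9 years = 14930 d
v = L / t = 312 / 14930 = 0.02090 m/d
K = v · n / i = 0.02090 × 0.34 / 8.955e-4 = 7.93 m/d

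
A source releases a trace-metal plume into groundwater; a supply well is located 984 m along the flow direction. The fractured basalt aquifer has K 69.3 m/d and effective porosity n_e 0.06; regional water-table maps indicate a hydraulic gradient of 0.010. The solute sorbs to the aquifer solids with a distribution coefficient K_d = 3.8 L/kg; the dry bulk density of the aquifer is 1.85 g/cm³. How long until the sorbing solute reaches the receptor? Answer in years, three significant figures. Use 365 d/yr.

27.6 years

Specific discharge q = 69.3 × 0.010 = 0.6930 m/d
v = Ki/n = 69.3·0.010/0.06 = 11.55 m/d
Retardation R = 1 + ρ_b·K_d/n = 1 + 1.85×3.8/0.06 = 118.2
Contaminant velocity v_c = v/R = 11.55/118.2 = 0.09774 m/d
t = L/v_c = 984/0.09774 = 10070 d
   = 10070/365 = 27.6 yr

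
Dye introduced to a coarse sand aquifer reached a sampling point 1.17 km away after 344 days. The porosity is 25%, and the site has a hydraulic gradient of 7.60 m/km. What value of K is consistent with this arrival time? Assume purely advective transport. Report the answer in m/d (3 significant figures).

L = 1.17 km = 1170 m
v = L / t = 1170 / 344 = 3.401 m/d
K = v · n / i = 3.401 × 0.25 / 0.0076 = 112 m/d

112 m/d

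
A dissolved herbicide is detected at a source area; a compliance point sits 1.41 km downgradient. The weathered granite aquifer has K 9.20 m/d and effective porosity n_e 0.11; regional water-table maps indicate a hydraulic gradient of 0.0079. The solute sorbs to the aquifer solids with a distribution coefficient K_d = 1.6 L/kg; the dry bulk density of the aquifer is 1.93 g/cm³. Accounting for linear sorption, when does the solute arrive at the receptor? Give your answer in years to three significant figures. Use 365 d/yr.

Specific discharge q = 9.20 × 0.0079 = 0.07268 m/d
v_s = q/n_e = 0.07268/0.11 = 0.6607 m/d
Retardation R = 1 + ρ_b·K_d/n = 1 + 1.93×1.6/0.11 = 29.07
Contaminant velocity v_c = v/R = 0.6607/29.07 = 0.02273 m/d
L = 1.41 km = 1410 m
t = L/v_c = 1410/0.02273 = 62040 d
   = 62040/365 = 170 yr

170 years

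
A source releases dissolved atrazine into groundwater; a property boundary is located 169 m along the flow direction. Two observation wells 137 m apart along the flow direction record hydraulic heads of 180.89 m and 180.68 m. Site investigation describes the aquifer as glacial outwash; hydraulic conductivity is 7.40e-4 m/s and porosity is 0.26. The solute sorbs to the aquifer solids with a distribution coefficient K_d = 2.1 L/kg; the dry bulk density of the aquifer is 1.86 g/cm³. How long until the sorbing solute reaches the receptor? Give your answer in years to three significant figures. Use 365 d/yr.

Hydraulic gradient i = (180.89 − 180.68) / 137 = 0.21 / 137 = 0.001533
K = 7.40e-4 m/s × 86400 s/d = 63.94 m/d
Specific discharge q = 63.94 × 0.001533 = 0.09800 m/d
v = Ki/n = 63.94·0.001533/0.26 = 0.3769 m/d
Retardation R = 1 + ρ_b·K_d/n = 1 + 1.86×2.1/0.26 = 16.02
Contaminant velocity v_c = v/R = 0.3769/16.02 = 0.02352 m/d
t = L/v_c = 169/0.02352 = 7184 d
   = 7184/365 = 19.7 yr

19.7 years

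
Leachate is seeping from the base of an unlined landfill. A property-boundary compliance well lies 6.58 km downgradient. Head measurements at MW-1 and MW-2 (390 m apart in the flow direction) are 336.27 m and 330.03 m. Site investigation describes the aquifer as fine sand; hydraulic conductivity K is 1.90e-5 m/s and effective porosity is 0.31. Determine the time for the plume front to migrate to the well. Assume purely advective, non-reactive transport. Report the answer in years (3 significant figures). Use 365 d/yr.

213 years

Hydraulic gradient i = (336.27 − 330.03) / 390 = 6.24 / 390 = 0.01600
K = 1.90e-5 m/s × 86400 s/d = 1.642 m/d
q = Ki = 1.642 × 0.01600 = 0.02627 m/d
v_s = q/n_e = 0.02627/0.31 = 0.08473 m/d
L = 6.58 km = 6580 m
t = L / v = 6580 / 0.08473 = 77660 d
   = 77660 / 365 = 213 yr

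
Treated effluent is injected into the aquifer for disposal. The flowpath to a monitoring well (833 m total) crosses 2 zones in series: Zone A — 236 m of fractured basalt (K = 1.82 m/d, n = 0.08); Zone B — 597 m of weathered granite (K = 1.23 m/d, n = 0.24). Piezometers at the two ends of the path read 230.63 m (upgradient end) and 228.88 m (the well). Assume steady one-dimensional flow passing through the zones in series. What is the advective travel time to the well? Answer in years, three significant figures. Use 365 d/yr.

Total head drop ΔH = 230.63 − 228.88 = 1.75 m
Continuity: the same q passes through each zone, so ΔH = q·Σ(L_j/K_j) — the zones act as resistances in series.
Σ(L/K) = 236/1.82 + 597/1.23 = 129.7 + 485.4 = 615.0 d
q = ΔH / Σ(L/K) = 1.75 / 615.0 = 0.002845 m/d (same in every zone)
Zone A: v = q/n = 0.002845/0.08 = 0.03557 m/d → t_A = 236/0.03557 = 6635 d
Zone B: v = q/n = 0.002845/0.24 = 0.01186 m/d → t_B = 597/0.01186 = 50360 d
Total t = 6635 + 50360 = 56990 d
   = 56990 / 365 = 156 yr

156 years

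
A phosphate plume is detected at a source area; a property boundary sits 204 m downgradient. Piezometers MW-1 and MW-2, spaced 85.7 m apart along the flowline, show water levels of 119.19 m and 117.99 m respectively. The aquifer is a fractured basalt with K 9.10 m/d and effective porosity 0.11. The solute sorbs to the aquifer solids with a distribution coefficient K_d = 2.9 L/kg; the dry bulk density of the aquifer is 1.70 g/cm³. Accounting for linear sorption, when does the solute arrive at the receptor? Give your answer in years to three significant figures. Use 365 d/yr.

Hydraulic gradient i = (119.19 − 117.99) / 85.7 = 1.20 / 85.7 = 0.01400
Specific discharge q = 9.10 × 0.01400 = 0.1274 m/d
v = Ki/n = 9.10·0.01400/0.11 = 1.158 m/d
Retardation R = 1 + ρ_b·K_d/n = 1 + 1.70×2.9/0.11 = 45.82
Contaminant velocity v_c = v/R = 1.158/45.82 = 0.02528 m/d
t = L/v_c = 204/0.02528 = 8069 d
   = 8069/365 = 22.1 yr

22.1 years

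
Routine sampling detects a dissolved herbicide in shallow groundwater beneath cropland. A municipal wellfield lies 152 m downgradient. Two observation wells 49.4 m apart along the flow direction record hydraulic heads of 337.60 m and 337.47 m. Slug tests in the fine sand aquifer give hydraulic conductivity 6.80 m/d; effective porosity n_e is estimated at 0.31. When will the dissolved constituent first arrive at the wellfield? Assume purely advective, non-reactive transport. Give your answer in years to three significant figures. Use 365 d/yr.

7.21 years

Hydraulic gradient i = (337.60 − 337.47) / 49.4 = 0.13 / 49.4 = 0.002632
q = Ki = 6.80 × 0.002632 = 0.01789 m/d
v_s = q/n_e = 0.01789/0.31 = 0.05772 m/d
t = L / v = 152 / 0.05772 = 2633 d
   = 2633 / 365 = 7.21 yr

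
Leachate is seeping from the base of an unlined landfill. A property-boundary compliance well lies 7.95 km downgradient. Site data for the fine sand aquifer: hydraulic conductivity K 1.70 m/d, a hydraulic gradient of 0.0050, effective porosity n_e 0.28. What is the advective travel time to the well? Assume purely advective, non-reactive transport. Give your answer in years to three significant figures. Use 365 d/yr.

717 years

q = Ki = 1.70 × 0.0050 = 0.008500 m/d
v_s = q/n_e = 0.008500/0.28 = 0.03036 m/d
L = 7.95 km = 7950 m
t = L / v = 7950 / 0.03036 = 261900 d
   = 261900 / 365 = 717 yr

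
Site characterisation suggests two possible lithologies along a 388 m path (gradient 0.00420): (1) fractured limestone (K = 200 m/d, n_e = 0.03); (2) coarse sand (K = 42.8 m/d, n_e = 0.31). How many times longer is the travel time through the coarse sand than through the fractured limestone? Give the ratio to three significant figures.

48.3

Unit 1 (fractured limestone): v = 200×0.0042/0.03 = 28.00 m/d, t = 388/28.00 = 13.86 d
Unit 2 (coarse sand): v = 42.8×0.0042/0.31 = 0.5799 m/d, t = 388/0.5799 = 669.1 d
t(coarse sand) / t(fractured limestone) = 669.1/13.86 = 48.3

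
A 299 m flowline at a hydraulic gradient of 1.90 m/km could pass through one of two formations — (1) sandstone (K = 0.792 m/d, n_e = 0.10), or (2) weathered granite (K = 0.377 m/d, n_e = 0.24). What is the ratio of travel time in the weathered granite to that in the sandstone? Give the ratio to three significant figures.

5.04

Unit 1 (sandstone): v = 0.792×0.0019/0.10 = 0.01505 m/d, t = 299/0.01505 = 19870 d
Unit 2 (weathered granite): v = 0.377×0.0019/0.24 = 0.002985 m/d, t = 299/0.002985 = 100200 d
t(weathered granite) / t(sandstone) = 100200/19870 = 5.04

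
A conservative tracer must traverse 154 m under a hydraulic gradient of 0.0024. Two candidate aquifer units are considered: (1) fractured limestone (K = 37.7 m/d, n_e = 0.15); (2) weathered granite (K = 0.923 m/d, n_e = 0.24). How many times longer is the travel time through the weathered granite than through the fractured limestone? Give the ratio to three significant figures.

Unit 1 (fractured limestone): v = 37.7×0.0024/0.15 = 0.6032 m/d, t = 154/0.6032 = 255.3 d
Unit 2 (weathered granite): v = 0.923×0.0024/0.24 = 0.009230 m/d, t = 154/0.009230 = 16680 d
t(weathered granite) / t(fractured limestone) = 16680/255.3 = 65.4

65.4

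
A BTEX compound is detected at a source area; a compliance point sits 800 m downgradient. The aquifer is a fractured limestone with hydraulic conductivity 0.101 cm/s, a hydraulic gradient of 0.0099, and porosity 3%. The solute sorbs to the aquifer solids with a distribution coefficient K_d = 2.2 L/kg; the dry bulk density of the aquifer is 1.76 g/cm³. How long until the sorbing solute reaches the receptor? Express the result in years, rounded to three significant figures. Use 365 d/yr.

9.90 years

K = 0.101 cm/s × 864 = 87.26 m/d
Darcy flux q = K·i = 87.26 × 0.0099 = 0.8639 m/d
v_s = q/n_e = 0.8639/0.03 = 28.80 m/d
Retardation R = 1 + ρ_b·K_d/n = 1 + 1.76×2.2/0.03 = 130.1
Contaminant velocity v_c = v/R = 28.80/130.1 = 0.2214 m/d
t = L/v_c = 800/0.2214 = 3613 d
   = 3613/365 = 9.90 yr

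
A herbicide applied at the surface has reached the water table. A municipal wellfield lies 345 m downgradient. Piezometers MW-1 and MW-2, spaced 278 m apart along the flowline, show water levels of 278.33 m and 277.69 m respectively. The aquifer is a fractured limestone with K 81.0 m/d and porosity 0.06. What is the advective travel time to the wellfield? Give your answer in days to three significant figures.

111 days

Hydraulic gradient i = (278.33 − 277.69) / 278 = 0.64 / 278 = 0.002302
Specific discharge q = 81.0 × 0.002302 = 0.1865 m/d
Seepage velocity v = q / n = 0.1865 / 0.06 = 3.108 m/d
t = L / v = 345 / 3.108 = 111.0 d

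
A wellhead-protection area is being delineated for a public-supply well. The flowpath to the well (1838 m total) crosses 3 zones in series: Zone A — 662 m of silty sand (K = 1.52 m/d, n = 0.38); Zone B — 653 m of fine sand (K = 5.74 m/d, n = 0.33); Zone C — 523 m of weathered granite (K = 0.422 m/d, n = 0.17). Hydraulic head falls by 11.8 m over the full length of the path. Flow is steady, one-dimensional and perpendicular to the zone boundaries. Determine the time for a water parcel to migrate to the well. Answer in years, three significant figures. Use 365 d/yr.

231 years

Continuity: the same q passes through each zone, so ΔH = q·Σ(L_j/K_j) — the zones act as resistances in series.
Σ(L/K) = 662/1.52 + 653/5.74 + 523/0.422 = 435.5 + 113.8 + 1239 = 1789 d
q = ΔH / Σ(L/K) = 11.8 / 1789 = 0.006597 m/d (same in every zone)
Zone A: v = q/n = 0.006597/0.38 = 0.01736 m/d → t_A = 662/0.01736 = 38130 d
Zone B: v = q/n = 0.006597/0.33 = 0.01999 m/d → t_B = 653/0.01999 = 32660 d
Zone C: v = q/n = 0.006597/0.17 = 0.03881 m/d → t_C = 523/0.03881 = 13480 d
Total t = 38130 + 32660 + 13480 = 84270 d
   = 84270 / 365 = 231 yr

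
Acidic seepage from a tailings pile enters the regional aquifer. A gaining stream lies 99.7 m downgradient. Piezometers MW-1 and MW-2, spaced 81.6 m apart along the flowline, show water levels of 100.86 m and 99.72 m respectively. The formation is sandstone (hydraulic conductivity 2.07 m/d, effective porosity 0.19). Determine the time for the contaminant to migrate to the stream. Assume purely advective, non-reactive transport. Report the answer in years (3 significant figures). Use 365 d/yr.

1.79 years

Hydraulic gradient i = (100.86 − 99.72) / 81.6 = 1.14 / 81.6 = 0.01397
q = Ki = 2.07 × 0.01397 = 0.02892 m/d
v = Ki/n = 2.07·0.01397/0.19 = 0.1522 m/d
t = L / v = 99.7 / 0.1522 = 655.0 d
   = 655.0 / 365 = 1.79 yr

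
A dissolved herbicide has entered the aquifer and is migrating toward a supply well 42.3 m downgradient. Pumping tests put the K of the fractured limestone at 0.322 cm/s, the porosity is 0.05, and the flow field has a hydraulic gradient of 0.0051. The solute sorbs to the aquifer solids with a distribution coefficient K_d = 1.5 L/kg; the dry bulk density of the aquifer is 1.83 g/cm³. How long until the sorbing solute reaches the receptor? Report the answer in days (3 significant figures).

K = 0.322 cm/s × 864 = 278.2 m/d
Specific discharge q = 278.2 × 0.0051 = 1.419 m/d
v = Ki/n = 278.2·0.0051/0.05 = 28.38 m/d
Retardation R = 1 + ρ_b·K_d/n = 1 + 1.83×1.5/0.05 = 55.90
Contaminant velocity v_c = v/R = 28.38/55.90 = 0.5076 m/d
t = L/v_c = 42.3/0.5076 = 83.33 d

83.3 days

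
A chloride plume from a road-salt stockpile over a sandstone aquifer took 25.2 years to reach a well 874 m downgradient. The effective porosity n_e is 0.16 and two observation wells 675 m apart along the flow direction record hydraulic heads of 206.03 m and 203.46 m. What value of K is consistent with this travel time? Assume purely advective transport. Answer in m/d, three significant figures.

3.99 m/d

Hydraulic gradient i = (206.03 − 203.46) / 675 = 2.57 / 675 = 0.003807
t = 25.2 years = 9198 d
v = L / t = 874 / 9198 = 0.09502 m/d
K = v · n / i = 0.09502 × 0.16 / 0.003807 = 3.99 m/d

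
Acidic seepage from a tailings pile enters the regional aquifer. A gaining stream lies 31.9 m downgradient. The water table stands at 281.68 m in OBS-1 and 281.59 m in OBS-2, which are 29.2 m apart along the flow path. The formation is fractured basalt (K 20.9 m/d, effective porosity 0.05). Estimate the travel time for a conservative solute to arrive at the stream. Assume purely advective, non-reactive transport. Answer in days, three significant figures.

Hydraulic gradient i = (281.68 − 281.59) / 29.2 = 0.09 / 29.2 = 0.003082
Specific discharge q = 20.9 × 0.003082 = 0.06442 m/d
v = Ki/n = 20.9·0.003082/0.05 = 1.288 m/d
t = L / v = 31.9 / 1.288 = 24.76 d

24.8 days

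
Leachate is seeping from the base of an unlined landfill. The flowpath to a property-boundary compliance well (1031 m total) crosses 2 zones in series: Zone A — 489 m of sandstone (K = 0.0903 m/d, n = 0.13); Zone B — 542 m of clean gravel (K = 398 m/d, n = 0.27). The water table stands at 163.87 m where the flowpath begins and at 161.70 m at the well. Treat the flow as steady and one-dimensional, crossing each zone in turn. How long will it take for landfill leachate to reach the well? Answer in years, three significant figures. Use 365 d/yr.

1440 years

Total head drop ΔH = 163.87 − 161.70 = 2.17 m
Steady 1-D flow in series ⇒ the Darcy flux q is identical in every zone and the zone head losses add (resistances L/K in series).
Σ(L/K) = 489/0.0903 + 542/398 = 5415 + 1.362 = 5417 d
q = ΔH / Σ(L/K) = 2.17 / 5417 = 4.006e-4 m/d (same in every zone)
Zone A: v = q/n = 4.006e-4/0.13 = 0.003082 m/d → t_A = 489/0.003082 = 158700 d
Zone B: v = q/n = 4.006e-4/0.27 = 0.001484 m/d → t_B = 542/0.001484 = 365300 d
Total t = 158700 + 365300 = 524000 d
   = 524000 / 365 = 1440 yr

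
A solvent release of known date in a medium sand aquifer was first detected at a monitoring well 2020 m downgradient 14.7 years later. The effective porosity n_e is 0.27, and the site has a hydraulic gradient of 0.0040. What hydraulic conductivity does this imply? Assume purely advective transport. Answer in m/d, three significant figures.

25.4 m/d

t = 14.7 years = 5366 d
v = L / t = 2020 / 5366 = 0.3765 m/d
K = v · n / i = 0.3765 × 0.27 / 0.0040 = 25.4 m/d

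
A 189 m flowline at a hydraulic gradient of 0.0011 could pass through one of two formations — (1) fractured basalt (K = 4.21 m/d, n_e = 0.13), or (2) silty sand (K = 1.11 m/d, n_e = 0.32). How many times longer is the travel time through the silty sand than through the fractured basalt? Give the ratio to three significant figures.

Unit 1 (fractured basalt): v = 4.21×0.0011/0.13 = 0.03562 m/d, t = 189/0.03562 = 5306 d
Unit 2 (silty sand): v = 1.11×0.0011/0.32 = 0.003816 m/d, t = 189/0.003816 = 49530 d
t(silty sand) / t(fractured basalt) = 49530/5306 = 9.34

9.34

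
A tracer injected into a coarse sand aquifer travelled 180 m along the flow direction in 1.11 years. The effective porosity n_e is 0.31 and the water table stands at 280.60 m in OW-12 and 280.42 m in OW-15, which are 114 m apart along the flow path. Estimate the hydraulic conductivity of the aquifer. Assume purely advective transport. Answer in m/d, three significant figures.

87.2 m/d

Hydraulic gradient i = (280.60 − 280.42) / 114 = 0.18 / 114 = 0.001579
t = 1.11 years = 405.2 d
v = L / t = 180 / 405.2 = 0.4443 m/d
K = v · n / i = 0.4443 × 0.31 / 0.001579 = 87.2 m/d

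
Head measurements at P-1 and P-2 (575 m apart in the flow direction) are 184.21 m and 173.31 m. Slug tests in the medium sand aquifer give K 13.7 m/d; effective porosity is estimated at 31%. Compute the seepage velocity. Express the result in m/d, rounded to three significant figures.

Hydraulic gradient i = (184.21 − 173.31) / 575 = 10.90 / 575 = 0.01896
Darcy flux q = K·i = 13.7 × 0.01896 = 0.2597 m/d
v = Ki/n = 13.7·0.01896/0.31 = 0.8378 m/d

0.838 m/d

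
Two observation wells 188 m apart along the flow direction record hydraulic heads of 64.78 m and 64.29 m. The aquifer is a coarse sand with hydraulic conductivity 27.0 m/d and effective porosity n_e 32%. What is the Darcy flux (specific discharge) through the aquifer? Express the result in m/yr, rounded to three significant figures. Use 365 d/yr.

25.7 m/yr

Hydraulic gradient i = (64.78 − 64.29) / 188 = 0.49 / 188 = 0.002606
Darcy flux q = K·i = 27.0 × 0.002606 = 0.07037 m/d
   = 0.07037 × 365 = 25.7 m/yr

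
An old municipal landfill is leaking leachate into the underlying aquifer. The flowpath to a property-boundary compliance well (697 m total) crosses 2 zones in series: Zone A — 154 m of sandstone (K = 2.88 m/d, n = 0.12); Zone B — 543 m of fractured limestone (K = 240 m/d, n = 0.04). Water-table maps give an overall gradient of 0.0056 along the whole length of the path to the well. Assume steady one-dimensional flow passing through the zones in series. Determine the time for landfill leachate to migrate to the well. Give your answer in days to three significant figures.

574 days

Continuity: the same q passes through each zone, so ΔH = q·Σ(L_j/K_j) — the zones act as resistances in series.
Σ(L/K) = 154/2.88 + 543/240 = 53.47 + 2.263 = 55.73 d
K_eq = L_total / Σ(L/K) = 697 / 55.73 = 12.51 m/d
q = K_eq · i = 12.51 × 0.0056 = 0.07003 m/d (same in every zone)
Zone A: v = q/n = 0.07003/0.12 = 0.5836 m/d → t_A = 154/0.5836 = 263.9 d
Zone B: v = q/n = 0.07003/0.04 = 1.751 m/d → t_B = 543/1.751 = 310.1 d
Total t = 263.9 + 310.1 = 574.0 d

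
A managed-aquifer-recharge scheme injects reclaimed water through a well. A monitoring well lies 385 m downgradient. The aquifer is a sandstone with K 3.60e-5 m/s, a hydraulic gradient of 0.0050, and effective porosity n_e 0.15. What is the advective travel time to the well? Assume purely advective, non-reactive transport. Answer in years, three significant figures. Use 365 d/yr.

K = 3.60e-5 m/s × 86400 s/d = 3.110 m/d
q = Ki = 3.110 × 0.0050 = 0.01555 m/d
v = Ki/n = 3.110·0.0050/0.15 = 0.1037 m/d
t = L / v = 385 / 0.1037 = 3713 d
   = 3713 / 365 = 10.2 yr

10.2 years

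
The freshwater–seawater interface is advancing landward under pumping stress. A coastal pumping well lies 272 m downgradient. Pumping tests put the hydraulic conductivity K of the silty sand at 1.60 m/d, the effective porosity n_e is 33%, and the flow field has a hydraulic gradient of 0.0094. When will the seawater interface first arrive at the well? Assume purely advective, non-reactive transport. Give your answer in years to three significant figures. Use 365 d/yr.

Darcy flux q = K·i = 1.60 × 0.0094 = 0.01504 m/d
Seepage velocity v = q / n = 0.01504 / 0.33 = 0.04558 m/d
t = L / v = 272 / 0.04558 = 5968 d
   = 5968 / 365 = 16.4 yr

16.4 years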